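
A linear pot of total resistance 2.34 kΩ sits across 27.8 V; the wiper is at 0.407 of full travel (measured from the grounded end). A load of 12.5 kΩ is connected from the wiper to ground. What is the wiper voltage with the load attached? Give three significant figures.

The wiper splits the pot into (1−α)R = 1388 Ω above and αR = 952.4 Ω below.
Lower section ‖ load = 885.0 Ω.
V_wiper = 27.8 × 885.0/(1388 + 885.0) = 10.8 V.

V ≈ 10.8 V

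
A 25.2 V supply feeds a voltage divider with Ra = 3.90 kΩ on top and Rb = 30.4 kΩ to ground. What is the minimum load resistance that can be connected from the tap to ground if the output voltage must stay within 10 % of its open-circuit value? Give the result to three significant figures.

Output resistance R_th = Ra‖Rb = (3.90 × 30.4)/34.30 = 3.457 kΩ.
The fractional drop is R_th/(R_th + R_L); requiring this ≤ 0.100 gives R_L ≥ R_th(1/0.100 − 1) = 3.457 × 9.000 = 31.1 kΩ.

R_L(min) ≈ 31.1 kΩ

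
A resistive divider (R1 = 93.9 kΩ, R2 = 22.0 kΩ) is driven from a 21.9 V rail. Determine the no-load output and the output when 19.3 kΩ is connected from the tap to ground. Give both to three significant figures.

Open-circuit: V = 21.9 × 22.0/(93.9 + 22.0) = 4.16 V.
With the load, R2 becomes R2‖R_L = 10.28 kΩ, so V = 21.9 × 10.28/104.2 = 2.16 V.

Unloaded: 4.16 V; loaded: 2.16 V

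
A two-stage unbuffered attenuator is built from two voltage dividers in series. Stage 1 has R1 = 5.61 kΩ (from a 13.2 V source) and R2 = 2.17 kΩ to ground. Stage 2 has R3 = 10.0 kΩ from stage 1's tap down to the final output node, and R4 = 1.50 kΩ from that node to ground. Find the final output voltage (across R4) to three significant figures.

Stage 2 presents R3+R4 = 11.50 kΩ as a load on stage 1's tap.
Stage 1's lower leg becomes R2‖(R3+R4) = 1.826 kΩ, so V_mid = 13.2 × 1.826/7.436 = 3.241 V.
Stage 2 is itself unloaded: V_out = V_mid × R4/(R3+R4) = 3.241 × 1.50/11.50 = 0.423 V.

V_out ≈ 0.423 V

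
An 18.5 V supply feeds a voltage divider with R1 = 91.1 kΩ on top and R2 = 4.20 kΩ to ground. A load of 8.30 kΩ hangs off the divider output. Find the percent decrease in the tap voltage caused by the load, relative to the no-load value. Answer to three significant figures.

The divider's output (Thévenin) resistance is R1‖R2 = 4.015 kΩ.
Fractional drop under load = R_th/(R_th + R_L) = 4.015 / (4.015 + 8.30) = 0.3260.
So the output falls by 32.6 %.

32.6 %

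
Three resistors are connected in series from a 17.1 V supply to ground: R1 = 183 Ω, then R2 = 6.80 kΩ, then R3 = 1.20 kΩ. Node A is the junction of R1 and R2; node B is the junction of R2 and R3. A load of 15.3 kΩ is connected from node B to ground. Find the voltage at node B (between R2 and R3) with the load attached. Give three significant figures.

V ≈ 2.35 V

At node B, R3 is in parallel with the load: R3‖R_L = 1113 Ω.
Below node A the resistance is R2 + (R3‖R_L) = 7913 Ω, so V_A = 17.1 × 7913/8096 = 16.71 V.
Then V_B = V_A × (R3‖R_L)/(R2 + R3‖R_L) = 16.71 × 1113/7913 = 2.35 V.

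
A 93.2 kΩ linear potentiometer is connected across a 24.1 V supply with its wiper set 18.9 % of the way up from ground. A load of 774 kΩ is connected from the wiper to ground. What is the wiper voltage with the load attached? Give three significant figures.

The wiper splits the pot into (1−α)R = 75.59 kΩ above and αR = 17.61 kΩ below.
Lower section ‖ load = 17.22 kΩ.
V_wiper = 24.1 × 17.22/(75.59 + 17.22) = 4.47 V.

V ≈ 4.47 V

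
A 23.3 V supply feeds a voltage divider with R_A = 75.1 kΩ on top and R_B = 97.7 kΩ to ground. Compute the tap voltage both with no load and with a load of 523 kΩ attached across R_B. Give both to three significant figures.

Unloaded: 13.2 V; loaded: 12.2 V

Open-circuit: V = 23.3 × 97.7/(75.1 + 97.7) = 13.2 V.
With the load, R_B becomes R_B‖R_L = 82.32 kΩ, so V = 23.3 × 82.32/157.4 = 12.2 V.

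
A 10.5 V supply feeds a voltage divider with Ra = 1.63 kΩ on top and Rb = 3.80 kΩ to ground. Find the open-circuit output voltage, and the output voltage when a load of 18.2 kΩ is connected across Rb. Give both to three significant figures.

Unloaded: 7.35 V; loaded: 6.91 V

Open-circuit: V = 10.5 × 3.80/(1.63 + 3.80) = 7.35 V.
With the load, Rb becomes Rb‖R_L = 3.144 kΩ, so V = 10.5 × 3.144/4.774 = 6.91 V.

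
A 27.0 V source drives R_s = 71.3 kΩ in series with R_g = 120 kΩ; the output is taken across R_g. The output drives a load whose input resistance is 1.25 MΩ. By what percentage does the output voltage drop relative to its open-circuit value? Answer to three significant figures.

3.45 %

The divider's output (Thévenin) resistance is R_s‖R_g = 44.73 kΩ.
Fractional drop under load = R_th/(R_th + R_L) = 44.73 / (44.73 + 1250) = 0.03454.
So the output falls by 3.45 %.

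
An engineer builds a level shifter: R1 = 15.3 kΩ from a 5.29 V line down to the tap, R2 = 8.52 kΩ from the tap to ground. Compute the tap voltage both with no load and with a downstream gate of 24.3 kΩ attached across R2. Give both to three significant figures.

Unloaded: 1.89 V; loaded: 1.54 V

Open-circuit: V = 5.29 × 8.52/(15.3 + 8.52) = 1.89 V.
With the load, R2 becomes R2‖R_L = 6.308 kΩ, so V = 5.29 × 6.308/21.61 = 1.54 V.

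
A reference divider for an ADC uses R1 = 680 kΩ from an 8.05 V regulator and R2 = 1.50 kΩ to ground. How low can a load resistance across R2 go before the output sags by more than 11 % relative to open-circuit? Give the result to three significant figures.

R_L(min) ≈ 12.1 kΩ

Output resistance R_th = R1‖R2 = (680 × 1.50)/681.5 = 1.497 kΩ.
The fractional drop is R_th/(R_th + R_L); requiring this ≤ 0.110 gives R_L ≥ R_th(1/0.110 − 1) = 1.497 × 8.091 = 12.1 kΩ.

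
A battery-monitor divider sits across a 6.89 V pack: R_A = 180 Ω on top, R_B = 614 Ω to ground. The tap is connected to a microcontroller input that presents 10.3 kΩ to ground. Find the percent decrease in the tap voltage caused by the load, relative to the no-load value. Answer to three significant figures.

1.33 %

The divider's output (Thévenin) resistance is R_A‖R_B = 139.2 Ω.
Fractional drop under load = R_th/(R_th + R_L) = 139.2 / (139.2 + 10300) = 0.01333.
So the output falls by 1.33 %.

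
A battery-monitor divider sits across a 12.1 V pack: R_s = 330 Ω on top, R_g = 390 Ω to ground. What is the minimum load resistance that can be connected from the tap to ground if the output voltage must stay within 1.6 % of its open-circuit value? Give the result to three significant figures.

R_L(min) ≈ 11.0 kΩ

Output resistance R_th = R_s‖R_g = (330 × 390)/720.0 = 178.8 Ω.
The fractional drop is R_th/(R_th + R_L); requiring this ≤ 0.0160 gives R_L ≥ R_th(1/0.0160 − 1) = 178.8 × 61.50 = 11.0 kΩ.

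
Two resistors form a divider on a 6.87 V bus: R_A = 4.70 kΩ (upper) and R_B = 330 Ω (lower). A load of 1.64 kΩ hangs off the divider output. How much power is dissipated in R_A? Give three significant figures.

P ≈ 8.96 mW

Total resistance from the source is R_A + (R_B‖R_L) = 4975 Ω, so I = 6.87/4975 Ω = 1.381 mA.
P = I²·R_A = (1.381 mA)² × 4.70 kΩ = 8.96 mW.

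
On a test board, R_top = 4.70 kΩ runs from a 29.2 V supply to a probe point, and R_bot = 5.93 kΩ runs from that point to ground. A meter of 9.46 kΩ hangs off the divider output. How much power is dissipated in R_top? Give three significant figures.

Total resistance from the source is R_top + (R_bot‖R_L) = 8.345 kΩ, so I = 29.2/8.345 kΩ = 3.499 mA.
P = I²·R_top = (3.499 mA)² × 4.70 kΩ = 57.5 mW.

P ≈ 57.5 mW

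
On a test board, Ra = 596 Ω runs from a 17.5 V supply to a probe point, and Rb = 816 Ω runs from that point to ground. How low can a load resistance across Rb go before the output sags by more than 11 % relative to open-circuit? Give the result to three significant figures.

R_L(min) ≈ 2.79 kΩ

Output resistance R_th = Ra‖Rb = (596 × 816)/1412 = 344.4 Ω.
The fractional drop is R_th/(R_th + R_L); requiring this ≤ 0.110 gives R_L ≥ R_th(1/0.110 − 1) = 344.4 × 8.091 = 2.79 kΩ.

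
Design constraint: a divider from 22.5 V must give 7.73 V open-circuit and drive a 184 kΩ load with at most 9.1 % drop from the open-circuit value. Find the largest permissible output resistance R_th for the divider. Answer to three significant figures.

R_th ≤ 18.4 kΩ

Loading drop = R_th/(R_th + R_L) ≤ 0.0910, so R_th ≤ R_L · ε/(1−ε) = 184 kΩ × 0.0910/0.9090 = 18.4 kΩ.
(Any R1, R2 with R2/(R1+R2) = 0.344 and R1‖R2 ≤ 18.4 kΩ will meet the spec.)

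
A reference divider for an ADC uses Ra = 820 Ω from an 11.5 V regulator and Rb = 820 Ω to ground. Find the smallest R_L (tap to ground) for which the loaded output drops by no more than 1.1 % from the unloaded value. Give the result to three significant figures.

R_L(min) ≈ 36.9 kΩ

Output resistance R_th = Ra‖Rb = (820 × 820)/1640 = 410.0 Ω.
The fractional drop is R_th/(R_th + R_L); requiring this ≤ 0.0110 gives R_L ≥ R_th(1/0.0110 − 1) = 410.0 × 89.91 = 36.9 kΩ.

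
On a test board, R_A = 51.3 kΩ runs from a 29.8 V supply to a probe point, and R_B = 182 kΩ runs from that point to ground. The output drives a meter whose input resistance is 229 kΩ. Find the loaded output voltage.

The load sits in parallel with R_B: R_B‖R_L = (182 × 229) / (182 + 229) = 101.4 kΩ.
V_out = 29.8 × 101.4 / (51.3 + 101.4) = 29.8 × 101.4/152.7 = 19.8 V.

V_out ≈ 19.8 V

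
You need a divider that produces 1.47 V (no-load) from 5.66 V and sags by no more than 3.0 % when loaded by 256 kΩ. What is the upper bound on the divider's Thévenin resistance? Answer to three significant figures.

R_th ≤ 7.92 kΩ

Loading drop = R_th/(R_th + R_L) ≤ 0.0300, so R_th ≤ R_L · ε/(1−ε) = 256 kΩ × 0.0300/0.9700 = 7.92 kΩ.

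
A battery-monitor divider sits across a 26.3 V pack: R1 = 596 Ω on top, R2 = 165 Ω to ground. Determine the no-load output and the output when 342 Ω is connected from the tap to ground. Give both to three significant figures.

Open-circuit: V = 26.3 × 165/(596 + 165) = 5.70 V.
With the load, R2 becomes R2‖R_L = 111.3 Ω, so V = 26.3 × 111.3/707.3 = 4.14 V.

Unloaded: 5.70 V; loaded: 4.14 V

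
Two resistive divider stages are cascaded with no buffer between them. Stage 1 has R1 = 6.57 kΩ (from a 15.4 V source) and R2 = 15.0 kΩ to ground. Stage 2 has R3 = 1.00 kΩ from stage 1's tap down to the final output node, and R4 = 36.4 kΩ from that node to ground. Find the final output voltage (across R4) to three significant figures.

V_out ≈ 9.29 V

Stage 2 presents R3+R4 = 37.40 kΩ as a load on stage 1's tap.
Stage 1's lower leg becomes R2‖(R3+R4) = 10.71 kΩ, so V_mid = 15.4 × 10.71/17.28 = 9.543 V.
Stage 2 is itself unloaded: V_out = V_mid × R4/(R3+R4) = 9.543 × 36.4/37.40 = 9.29 V.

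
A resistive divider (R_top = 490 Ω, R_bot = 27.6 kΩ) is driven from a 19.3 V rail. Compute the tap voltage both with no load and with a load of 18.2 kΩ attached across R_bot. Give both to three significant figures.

Open-circuit: V = 19.3 × 27600/(490 + 27600) = 19.0 V.
With the load, R_bot becomes R_bot‖R_L = 10970 Ω, so V = 19.3 × 10970/11460 = 18.5 V.

Unloaded: 19.0 V; loaded: 18.5 V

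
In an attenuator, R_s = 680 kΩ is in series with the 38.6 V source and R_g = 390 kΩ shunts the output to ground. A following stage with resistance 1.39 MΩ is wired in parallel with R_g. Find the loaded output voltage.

The load sits in parallel with R_g: R_g‖R_L = (390 × 1390) / (390 + 1390) = 304.6 kΩ.
V_out = 38.6 × 304.6 / (680 + 304.6) = 38.6 × 304.6/984.6 = 11.9 V.

V_out ≈ 11.9 V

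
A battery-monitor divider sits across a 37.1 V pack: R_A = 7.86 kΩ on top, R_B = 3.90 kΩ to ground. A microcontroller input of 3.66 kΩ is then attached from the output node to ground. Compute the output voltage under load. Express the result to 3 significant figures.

V_out ≈ 7.19 V

The load sits in parallel with R_B: R_B‖R_L = (3.90 × 3.66) / (3.90 + 3.66) = 1.888 kΩ.
V_out = 37.1 × 1.888 / (7.86 + 1.888) = 37.1 × 1.888/9.748 = 7.19 V.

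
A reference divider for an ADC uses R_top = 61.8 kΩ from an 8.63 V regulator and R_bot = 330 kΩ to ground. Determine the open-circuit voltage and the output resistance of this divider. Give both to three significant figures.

V_th is the open-circuit tap voltage: 8.63 × 330/(61.8 + 330) = 7.27 V.
With the supply zeroed, R_top and R_bot appear in parallel from the tap: R_th = R_top‖R_bot = (61.8 × 330)/391.8 = 52.1 kΩ.

V_th = 7.27 V, R_th = 52.1 kΩ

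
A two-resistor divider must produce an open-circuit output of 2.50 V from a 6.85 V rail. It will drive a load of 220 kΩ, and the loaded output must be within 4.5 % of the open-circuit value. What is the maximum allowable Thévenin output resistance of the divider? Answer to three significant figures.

Loading drop = R_th/(R_th + R_L) ≤ 0.0450, so R_th ≤ R_L · ε/(1−ε) = 220 kΩ × 0.0450/0.9550 = 10.4 kΩ.
(Any R1, R2 with R2/(R1+R2) = 0.365 and R1‖R2 ≤ 10.4 kΩ will meet the spec.)

R_th ≤ 10.4 kΩ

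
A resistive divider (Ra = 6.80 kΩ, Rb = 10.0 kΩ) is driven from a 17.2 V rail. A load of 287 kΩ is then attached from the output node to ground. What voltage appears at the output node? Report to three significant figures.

The load sits in parallel with Rb: Rb‖R_L = (10.0 × 287) / (10.0 + 287) = 9.663 kΩ.
V_out = 17.2 × 9.663 / (6.80 + 9.663) = 17.2 × 9.663/16.46 = 10.1 V.

V_out ≈ 10.1 V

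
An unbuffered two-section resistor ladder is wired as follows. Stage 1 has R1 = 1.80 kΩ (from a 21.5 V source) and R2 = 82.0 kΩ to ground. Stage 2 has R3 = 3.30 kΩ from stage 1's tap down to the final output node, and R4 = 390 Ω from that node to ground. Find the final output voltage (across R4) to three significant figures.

V_out ≈ 1.51 V

Stage 2 presents R3+R4 = 3690 Ω as a load on stage 1's tap.
Stage 1's lower leg becomes R2‖(R3+R4) = 3531 Ω, so V_mid = 21.5 × 3531/5331 = 14.24 V.
Stage 2 is itself unloaded: V_out = V_mid × R4/(R3+R4) = 14.24 × 390/3690 = 1.51 V.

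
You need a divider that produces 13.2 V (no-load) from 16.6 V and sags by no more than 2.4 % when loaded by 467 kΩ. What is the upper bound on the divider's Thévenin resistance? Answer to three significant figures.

Loading drop = R_th/(R_th + R_L) ≤ 0.0240, so R_th ≤ R_L · ε/(1−ε) = 467 kΩ × 0.0240/0.9760 = 11.5 kΩ.

R_th ≤ 11.5 kΩ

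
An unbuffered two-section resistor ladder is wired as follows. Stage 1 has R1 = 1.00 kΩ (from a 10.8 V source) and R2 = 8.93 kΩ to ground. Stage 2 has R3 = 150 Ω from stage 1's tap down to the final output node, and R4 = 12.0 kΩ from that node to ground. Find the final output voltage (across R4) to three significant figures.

V_out ≈ 8.93 V

Stage 2 presents R3+R4 = 12150 Ω as a load on stage 1's tap.
Stage 1's lower leg becomes R2‖(R3+R4) = 5147 Ω, so V_mid = 10.8 × 5147/6147 = 9.043 V.
Stage 2 is itself unloaded: V_out = V_mid × R4/(R3+R4) = 9.043 × 12000/12150 = 8.93 V.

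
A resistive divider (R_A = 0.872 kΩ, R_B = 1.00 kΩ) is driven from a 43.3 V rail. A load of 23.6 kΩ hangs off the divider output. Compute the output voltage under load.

V_out ≈ 22.7 V

The load sits in parallel with R_B: R_B‖R_L = (1000 × 23600) / (1000 + 23600) = 959.3 Ω.
V_out = 43.3 × 959.3 / (872 + 959.3) = 43.3 × 959.3/1831 = 22.7 V.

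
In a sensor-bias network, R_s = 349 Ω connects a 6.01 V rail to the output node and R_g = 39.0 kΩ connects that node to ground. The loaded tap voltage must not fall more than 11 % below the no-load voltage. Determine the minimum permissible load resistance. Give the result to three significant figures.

Output resistance R_th = R_s‖R_g = (349 × 39000)/39350 = 345.9 Ω.
The fractional drop is R_th/(R_th + R_L); requiring this ≤ 0.110 gives R_L ≥ R_th(1/0.110 − 1) = 345.9 × 8.091 = 2.80 kΩ.

R_L(min) ≈ 2.80 kΩ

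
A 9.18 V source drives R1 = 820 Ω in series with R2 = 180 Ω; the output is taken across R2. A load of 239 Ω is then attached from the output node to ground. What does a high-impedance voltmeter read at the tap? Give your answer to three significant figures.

The load sits in parallel with R2: R2‖R_L = (180 × 239) / (180 + 239) = 102.7 Ω.
V_out = 9.18 × 102.7 / (820 + 102.7) = 9.18 × 102.7/922.7 = 1.02 V.

V_out ≈ 1.02 V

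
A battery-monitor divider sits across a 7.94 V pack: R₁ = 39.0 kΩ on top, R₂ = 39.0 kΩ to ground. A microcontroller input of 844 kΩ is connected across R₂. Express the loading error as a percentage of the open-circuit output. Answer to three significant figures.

The divider's output (Thévenin) resistance is R₁‖R₂ = 19.50 kΩ.
Fractional drop under load = R_th/(R_th + R_L) = 19.50 / (19.50 + 844) = 0.02258.
So the output falls by 2.26 %.

2.26 %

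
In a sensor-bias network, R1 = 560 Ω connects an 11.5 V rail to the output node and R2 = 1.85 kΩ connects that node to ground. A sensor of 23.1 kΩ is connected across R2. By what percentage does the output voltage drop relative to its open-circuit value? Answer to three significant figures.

The divider's output (Thévenin) resistance is R1‖R2 = 429.9 Ω.
Fractional drop under load = R_th/(R_th + R_L) = 429.9 / (429.9 + 23100) = 0.01827.
So the output falls by 1.83 %.

1.83 %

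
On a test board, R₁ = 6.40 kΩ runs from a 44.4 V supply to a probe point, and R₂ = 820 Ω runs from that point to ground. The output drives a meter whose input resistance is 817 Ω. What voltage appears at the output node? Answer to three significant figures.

V_out ≈ 2.67 V

The load sits in parallel with R₂: R₂‖R_L = (820 × 817) / (820 + 817) = 409.2 Ω.
V_out = 44.4 × 409.2 / (6400 + 409.2) = 44.4 × 409.2/6809 = 2.67 V.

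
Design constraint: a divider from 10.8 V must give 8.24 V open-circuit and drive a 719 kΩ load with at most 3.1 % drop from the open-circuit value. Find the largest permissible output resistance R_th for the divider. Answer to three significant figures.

Loading drop = R_th/(R_th + R_L) ≤ 0.0310, so R_th ≤ R_L · ε/(1−ε) = 719 kΩ × 0.0310/0.9690 = 23.0 kΩ.
(Any R1, R2 with R2/(R1+R2) = 0.763 and R1‖R2 ≤ 23.0 kΩ will meet the spec.)

R_th ≤ 23.0 kΩ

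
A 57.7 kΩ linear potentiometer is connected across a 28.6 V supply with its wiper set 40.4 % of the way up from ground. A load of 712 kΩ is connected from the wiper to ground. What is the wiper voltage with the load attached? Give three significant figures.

V ≈ 11.3 V

The wiper splits the pot into (1−α)R = 34.39 kΩ above and αR = 23.31 kΩ below.
Lower section ‖ load = 22.57 kΩ.
V_wiper = 28.6 × 22.57/(34.39 + 22.57) = 11.3 V.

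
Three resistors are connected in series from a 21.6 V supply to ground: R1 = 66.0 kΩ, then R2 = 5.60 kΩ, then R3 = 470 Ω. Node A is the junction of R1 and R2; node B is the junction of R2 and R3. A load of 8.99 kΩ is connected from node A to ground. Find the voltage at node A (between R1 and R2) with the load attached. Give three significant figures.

V ≈ 1.12 V

Below node A the series string R2+R3 = 6070 Ω sits in parallel with the 8990 Ω load: 3623 Ω.
V_A = 21.6 × 3623/(66000 + 3623) = 1.12 V.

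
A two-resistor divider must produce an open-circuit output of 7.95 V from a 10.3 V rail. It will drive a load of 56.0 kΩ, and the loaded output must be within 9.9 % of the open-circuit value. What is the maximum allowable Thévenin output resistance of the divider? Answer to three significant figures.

R_th ≤ 6.15 kΩ

Loading drop = R_th/(R_th + R_L) ≤ 0.0990, so R_th ≤ R_L · ε/(1−ε) = 56.0 kΩ × 0.0990/0.9010 = 6.15 kΩ.
(Any R1, R2 with R2/(R1+R2) = 0.772 and R1‖R2 ≤ 6.15 kΩ will meet the spec.)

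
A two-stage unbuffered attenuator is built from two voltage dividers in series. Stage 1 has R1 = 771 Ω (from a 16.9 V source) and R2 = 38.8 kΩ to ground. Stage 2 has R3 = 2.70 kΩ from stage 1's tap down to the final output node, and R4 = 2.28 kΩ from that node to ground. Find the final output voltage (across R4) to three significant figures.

V_out ≈ 6.59 V

Stage 2 presents R3+R4 = 4980 Ω as a load on stage 1's tap.
Stage 1's lower leg becomes R2‖(R3+R4) = 4414 Ω, so V_mid = 16.9 × 4414/5185 = 14.39 V.
Stage 2 is itself unloaded: V_out = V_mid × R4/(R3+R4) = 14.39 × 2280/4980 = 6.59 V.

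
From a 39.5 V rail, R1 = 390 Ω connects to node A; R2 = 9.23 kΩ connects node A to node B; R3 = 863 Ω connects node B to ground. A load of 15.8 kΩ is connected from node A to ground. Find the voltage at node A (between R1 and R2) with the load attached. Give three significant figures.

Below node A the series string R2+R3 = 10090 Ω sits in parallel with the 15800 Ω load: 6159 Ω.
V_A = 39.5 × 6159/(390 + 6159) = 37.1 V.

V ≈ 37.1 V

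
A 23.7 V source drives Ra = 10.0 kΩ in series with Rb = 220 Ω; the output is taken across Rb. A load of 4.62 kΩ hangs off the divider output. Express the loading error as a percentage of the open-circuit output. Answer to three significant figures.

4.45 %

The divider's output (Thévenin) resistance is Ra‖Rb = 215.3 Ω.
Fractional drop under load = R_th/(R_th + R_L) = 215.3 / (215.3 + 4620) = 0.04452.
So the output falls by 4.45 %.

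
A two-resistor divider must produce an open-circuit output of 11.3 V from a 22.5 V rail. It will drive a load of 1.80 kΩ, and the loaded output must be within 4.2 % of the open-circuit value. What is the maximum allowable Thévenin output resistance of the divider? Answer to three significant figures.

R_th ≤ 78.9 Ω

Loading drop = R_th/(R_th + R_L) ≤ 0.0420, so R_th ≤ R_L · ε/(1−ε) = 1.80 kΩ × 0.0420/0.9580 = 78.9 Ω.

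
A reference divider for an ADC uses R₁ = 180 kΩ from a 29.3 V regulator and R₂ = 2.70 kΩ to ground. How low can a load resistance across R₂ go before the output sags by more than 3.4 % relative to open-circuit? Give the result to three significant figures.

Output resistance R_th = R₁‖R₂ = (180 × 2.70)/182.7 = 2.660 kΩ.
The fractional drop is R_th/(R_th + R_L); requiring this ≤ 0.0340 gives R_L ≥ R_th(1/0.0340 − 1) = 2.660 × 28.41 = 75.6 kΩ.

R_L(min) ≈ 75.6 kΩ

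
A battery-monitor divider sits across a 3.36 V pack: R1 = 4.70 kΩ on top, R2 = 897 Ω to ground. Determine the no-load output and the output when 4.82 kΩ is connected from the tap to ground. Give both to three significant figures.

Unloaded: 0.538 V; loaded: 0.466 V

Open-circuit: V = 3.36 × 897/(4700 + 897) = 0.538 V.
With the load, R2 becomes R2‖R_L = 756.3 Ω, so V = 3.36 × 756.3/5456 = 0.466 V.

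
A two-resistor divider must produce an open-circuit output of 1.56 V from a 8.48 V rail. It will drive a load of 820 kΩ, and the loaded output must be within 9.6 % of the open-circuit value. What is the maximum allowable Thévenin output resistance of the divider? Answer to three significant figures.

Loading drop = R_th/(R_th + R_L) ≤ 0.0960, so R_th ≤ R_L · ε/(1−ε) = 820 kΩ × 0.0960/0.9040 = 87.1 kΩ.

R_th ≤ 87.1 kΩ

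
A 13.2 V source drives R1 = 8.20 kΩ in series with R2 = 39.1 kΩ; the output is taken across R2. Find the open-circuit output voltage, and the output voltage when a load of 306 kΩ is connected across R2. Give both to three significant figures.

Open-circuit: V = 13.2 × 39.1/(8.20 + 39.1) = 10.9 V.
With the load, R2 becomes R2‖R_L = 34.67 kΩ, so V = 13.2 × 34.67/42.87 = 10.7 V.

Unloaded: 10.9 V; loaded: 10.7 V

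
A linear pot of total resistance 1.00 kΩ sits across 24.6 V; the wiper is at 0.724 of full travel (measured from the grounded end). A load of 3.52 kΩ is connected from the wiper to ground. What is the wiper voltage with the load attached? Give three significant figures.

The wiper splits the pot into (1−α)R = 276.0 Ω above and αR = 724.0 Ω below.
Lower section ‖ load = 600.5 Ω.
V_wiper = 24.6 × 600.5/(276.0 + 600.5) = 16.9 V.

V ≈ 16.9 V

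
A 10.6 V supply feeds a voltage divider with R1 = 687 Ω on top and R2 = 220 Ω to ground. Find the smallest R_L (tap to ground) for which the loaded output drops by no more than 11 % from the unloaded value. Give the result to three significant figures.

Output resistance R_th = R1‖R2 = (687 × 220)/907.0 = 166.6 Ω.
The fractional drop is R_th/(R_th + R_L); requiring this ≤ 0.110 gives R_L ≥ R_th(1/0.110 − 1) = 166.6 × 8.091 = 1.35 kΩ.

R_L(min) ≈ 1.35 kΩ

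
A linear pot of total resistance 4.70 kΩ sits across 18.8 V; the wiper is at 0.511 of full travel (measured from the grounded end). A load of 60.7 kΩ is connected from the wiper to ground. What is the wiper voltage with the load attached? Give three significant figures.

The wiper splits the pot into (1−α)R = 2.298 kΩ above and αR = 2.402 kΩ below.
Lower section ‖ load = 2.310 kΩ.
V_wiper = 18.8 × 2.310/(2.298 + 2.310) = 9.42 V.

V ≈ 9.42 V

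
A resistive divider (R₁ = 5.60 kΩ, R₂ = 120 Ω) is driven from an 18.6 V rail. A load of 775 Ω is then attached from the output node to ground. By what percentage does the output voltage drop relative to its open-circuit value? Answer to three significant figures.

13.2 %

The divider's output (Thévenin) resistance is R₁‖R₂ = 117.5 Ω.
Fractional drop under load = R_th/(R_th + R_L) = 117.5 / (117.5 + 775) = 0.1316.
So the output falls by 13.2 %.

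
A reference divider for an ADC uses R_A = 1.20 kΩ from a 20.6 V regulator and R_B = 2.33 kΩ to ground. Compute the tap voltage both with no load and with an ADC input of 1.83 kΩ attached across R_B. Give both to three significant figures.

Unloaded: 13.6 V; loaded: 9.49 V

Open-circuit: V = 20.6 × 2.33/(1.20 + 2.33) = 13.6 V.
With the load, R_B becomes R_B‖R_L = 1.025 kΩ, so V = 20.6 × 1.025/2.225 = 9.49 V.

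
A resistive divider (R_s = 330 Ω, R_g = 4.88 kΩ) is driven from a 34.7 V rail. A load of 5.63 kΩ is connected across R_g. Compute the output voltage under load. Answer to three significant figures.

The load sits in parallel with R_g: R_g‖R_L = (4880 × 5630) / (4880 + 5630) = 2614 Ω.
V_out = 34.7 × 2614 / (330 + 2614) = 34.7 × 2614/2944 = 30.8 V.
(Unloaded it would have been 32.5 V.)

V_out ≈ 30.8 V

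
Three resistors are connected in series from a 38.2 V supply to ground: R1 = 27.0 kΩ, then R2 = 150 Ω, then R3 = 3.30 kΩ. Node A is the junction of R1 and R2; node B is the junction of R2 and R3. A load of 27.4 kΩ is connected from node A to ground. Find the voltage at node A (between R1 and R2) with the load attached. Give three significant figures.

V ≈ 3.89 V

Below node A the series string R2+R3 = 3450 Ω sits in parallel with the 27400 Ω load: 3064 Ω.
V_A = 38.2 × 3064/(27000 + 3064) = 3.89 V.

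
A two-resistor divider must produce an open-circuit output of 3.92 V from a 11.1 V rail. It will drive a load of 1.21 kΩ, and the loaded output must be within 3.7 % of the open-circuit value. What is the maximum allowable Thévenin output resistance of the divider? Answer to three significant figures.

R_th ≤ 46.5 Ω

Loading drop = R_th/(R_th + R_L) ≤ 0.0370, so R_th ≤ R_L · ε/(1−ε) = 1.21 kΩ × 0.0370/0.9630 = 46.5 Ω.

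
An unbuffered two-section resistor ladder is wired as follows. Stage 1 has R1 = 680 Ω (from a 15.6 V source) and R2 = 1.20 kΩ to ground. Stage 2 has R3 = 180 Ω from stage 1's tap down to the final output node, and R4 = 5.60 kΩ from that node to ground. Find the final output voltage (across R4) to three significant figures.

V_out ≈ 8.97 V

Stage 2 presents R3+R4 = 5780 Ω as a load on stage 1's tap.
Stage 1's lower leg becomes R2‖(R3+R4) = 993.7 Ω, so V_mid = 15.6 × 993.7/1674 = 9.262 V.
Stage 2 is itself unloaded: V_out = V_mid × R4/(R3+R4) = 9.262 × 5600/5780 = 8.97 V.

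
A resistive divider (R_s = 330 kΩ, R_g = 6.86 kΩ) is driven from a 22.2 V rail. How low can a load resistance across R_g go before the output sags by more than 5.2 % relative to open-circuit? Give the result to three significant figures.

R_L(min) ≈ 123 kΩ

Output resistance R_th = R_s‖R_g = (330 × 6.86)/336.9 = 6.720 kΩ.
The fractional drop is R_th/(R_th + R_L); requiring this ≤ 0.0520 gives R_L ≥ R_th(1/0.0520 − 1) = 6.720 × 18.23 = 123 kΩ.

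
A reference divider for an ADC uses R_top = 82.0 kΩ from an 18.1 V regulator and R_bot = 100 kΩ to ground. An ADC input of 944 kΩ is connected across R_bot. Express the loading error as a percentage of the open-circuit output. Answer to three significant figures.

4.56 %

The divider's output (Thévenin) resistance is R_top‖R_bot = 45.05 kΩ.
Fractional drop under load = R_th/(R_th + R_L) = 45.05 / (45.05 + 944) = 0.04555.
So the output falls by 4.56 %.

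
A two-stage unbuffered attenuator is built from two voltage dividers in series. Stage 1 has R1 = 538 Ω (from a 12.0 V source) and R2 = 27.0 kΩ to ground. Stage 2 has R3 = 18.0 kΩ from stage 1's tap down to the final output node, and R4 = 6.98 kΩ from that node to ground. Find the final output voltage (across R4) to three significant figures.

Stage 2 presents R3+R4 = 24980 Ω as a load on stage 1's tap.
Stage 1's lower leg becomes R2‖(R3+R4) = 12980 Ω, so V_mid = 12.0 × 12980/13510 = 11.52 V.
Stage 2 is itself unloaded: V_out = V_mid × R4/(R3+R4) = 11.52 × 6980/24980 = 3.22 V.

V_out ≈ 3.22 V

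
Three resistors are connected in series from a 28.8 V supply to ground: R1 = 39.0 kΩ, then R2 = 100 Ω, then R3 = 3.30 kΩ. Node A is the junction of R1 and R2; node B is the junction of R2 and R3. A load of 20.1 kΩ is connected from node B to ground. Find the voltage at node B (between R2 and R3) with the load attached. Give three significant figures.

V ≈ 1.95 V

At node B, R3 is in parallel with the load: R3‖R_L = 2835 Ω.
Below node A the resistance is R2 + (R3‖R_L) = 2935 Ω, so V_A = 28.8 × 2935/41930 = 2.015 V.
Then V_B = V_A × (R3‖R_L)/(R2 + R3‖R_L) = 2.015 × 2835/2935 = 1.95 V.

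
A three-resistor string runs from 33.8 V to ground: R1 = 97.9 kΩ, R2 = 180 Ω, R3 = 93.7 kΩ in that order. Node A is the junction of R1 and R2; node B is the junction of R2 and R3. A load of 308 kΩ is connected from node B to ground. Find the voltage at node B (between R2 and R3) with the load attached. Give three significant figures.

At node B, R3 is in parallel with the load: R3‖R_L = 71840 Ω.
Below node A the resistance is R2 + (R3‖R_L) = 72020 Ω, so V_A = 33.8 × 72020/169900 = 14.33 V.
Then V_B = V_A × (R3‖R_L)/(R2 + R3‖R_L) = 14.33 × 71840/72020 = 14.3 V.

V ≈ 14.3 V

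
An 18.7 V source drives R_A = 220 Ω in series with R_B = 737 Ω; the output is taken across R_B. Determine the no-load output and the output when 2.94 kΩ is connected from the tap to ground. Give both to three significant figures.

Unloaded: 14.4 V; loaded: 13.6 V

Open-circuit: V = 18.7 × 737/(220 + 737) = 14.4 V.
With the load, R_B becomes R_B‖R_L = 589.3 Ω, so V = 18.7 × 589.3/809.3 = 13.6 V.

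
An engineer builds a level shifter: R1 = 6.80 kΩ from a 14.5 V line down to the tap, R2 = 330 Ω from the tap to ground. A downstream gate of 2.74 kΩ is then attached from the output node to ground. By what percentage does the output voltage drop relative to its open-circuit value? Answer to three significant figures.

Unloaded V = 14.5 × 330/7130 = 0.67111 V.
Loaded: R2‖R_L = 294.5 Ω, giving V = 14.5 × 294.5/7095 = 0.60196 V.
Drop = (0.67111 − 0.60196) / 0.67111 = 10.3 %.

10.3 %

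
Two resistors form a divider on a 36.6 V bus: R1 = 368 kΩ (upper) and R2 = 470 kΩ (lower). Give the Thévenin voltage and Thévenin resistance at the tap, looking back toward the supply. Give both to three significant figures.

V_th = 20.5 V, R_th = 206 kΩ

V_th is the open-circuit tap voltage: 36.6 × 470/(368 + 470) = 20.5 V.
With the supply zeroed, R1 and R2 appear in parallel from the tap: R_th = R1‖R2 = (368 × 470)/838.0 = 206 kΩ.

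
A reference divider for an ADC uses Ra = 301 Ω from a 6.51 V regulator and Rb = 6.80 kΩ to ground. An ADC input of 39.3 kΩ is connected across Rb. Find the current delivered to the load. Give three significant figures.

I_L ≈ 0.157 mA

Rb‖R_L = 5797 Ω; V_out = 6.51 × 5797/6098 = 6.189 V.
I_L = V_out / R_L = 6.189 / 39.3 kΩ = 0.157 mA.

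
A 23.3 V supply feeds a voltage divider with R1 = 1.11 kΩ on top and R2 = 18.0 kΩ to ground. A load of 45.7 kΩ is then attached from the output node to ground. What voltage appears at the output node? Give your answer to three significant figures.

The load sits in parallel with R2: R2‖R_L = (18.0 × 45.7) / (18.0 + 45.7) = 12.91 kΩ.
V_out = 23.3 × 12.91 / (1.11 + 12.91) = 23.3 × 12.91/14.02 = 21.5 V.

V_out ≈ 21.5 V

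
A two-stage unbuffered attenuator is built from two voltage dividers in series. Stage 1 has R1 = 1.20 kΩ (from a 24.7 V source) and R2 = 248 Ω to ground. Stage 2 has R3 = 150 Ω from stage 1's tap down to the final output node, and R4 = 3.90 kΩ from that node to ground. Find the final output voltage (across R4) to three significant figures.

Stage 2 presents R3+R4 = 4050 Ω as a load on stage 1's tap.
Stage 1's lower leg becomes R2‖(R3+R4) = 233.7 Ω, so V_mid = 24.7 × 233.7/1434 = 4.026 V.
Stage 2 is itself unloaded: V_out = V_mid × R4/(R3+R4) = 4.026 × 3900/4050 = 3.88 V.

V_out ≈ 3.88 V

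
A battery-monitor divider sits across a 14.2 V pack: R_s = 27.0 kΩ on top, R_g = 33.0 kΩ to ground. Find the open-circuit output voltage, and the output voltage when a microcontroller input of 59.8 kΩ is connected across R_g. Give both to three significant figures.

Unloaded: 7.81 V; loaded: 6.26 V

Open-circuit: V = 14.2 × 33.0/(27.0 + 33.0) = 7.81 V.
With the load, R_g becomes R_g‖R_L = 21.27 kΩ, so V = 14.2 × 21.27/48.27 = 6.26 V.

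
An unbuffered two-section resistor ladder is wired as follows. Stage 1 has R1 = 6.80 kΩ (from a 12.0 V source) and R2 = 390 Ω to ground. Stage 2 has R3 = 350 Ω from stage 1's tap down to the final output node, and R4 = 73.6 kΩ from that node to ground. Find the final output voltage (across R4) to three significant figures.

V_out ≈ 0.645 V

Stage 2 presents R3+R4 = 73950 Ω as a load on stage 1's tap.
Stage 1's lower leg becomes R2‖(R3+R4) = 388.0 Ω, so V_mid = 12.0 × 388.0/7188 = 0.6477 V.
Stage 2 is itself unloaded: V_out = V_mid × R4/(R3+R4) = 0.6477 × 73600/73950 = 0.645 V.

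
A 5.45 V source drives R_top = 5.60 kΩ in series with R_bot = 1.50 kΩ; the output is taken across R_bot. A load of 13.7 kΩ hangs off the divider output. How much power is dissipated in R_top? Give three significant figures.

P ≈ 3.44 mW

Total resistance from the source is R_top + (R_bot‖R_L) = 6.952 kΩ, so I = 5.45/6.952 kΩ = 0.7840 mA.
P = I²·R_top = (0.7840 mA)² × 5.60 kΩ = 3.44 mW.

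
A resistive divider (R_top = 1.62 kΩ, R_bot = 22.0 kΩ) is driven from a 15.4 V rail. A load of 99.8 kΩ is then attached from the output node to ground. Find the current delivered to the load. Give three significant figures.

I_L ≈ 0.142 mA

R_bot‖R_L = 18.03 kΩ; V_out = 15.4 × 18.03/19.65 = 14.13 V.
I_L = V_out / R_L = 14.13 / 99.8 kΩ = 0.142 mA.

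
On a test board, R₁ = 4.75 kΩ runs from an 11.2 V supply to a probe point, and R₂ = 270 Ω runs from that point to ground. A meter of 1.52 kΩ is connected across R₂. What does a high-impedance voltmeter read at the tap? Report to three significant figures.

V_out ≈ 0.516 V

The load sits in parallel with R₂: R₂‖R_L = (270 × 1520) / (270 + 1520) = 229.3 Ω.
V_out = 11.2 × 229.3 / (4750 + 229.3) = 11.2 × 229.3/4979 = 0.516 V.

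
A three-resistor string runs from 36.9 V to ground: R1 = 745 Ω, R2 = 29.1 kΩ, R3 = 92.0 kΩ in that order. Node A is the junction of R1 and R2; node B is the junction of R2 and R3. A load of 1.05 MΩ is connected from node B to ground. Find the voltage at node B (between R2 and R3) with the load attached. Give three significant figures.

V ≈ 27.3 V

At node B, R3 is in parallel with the load: R3‖R_L = 84590 Ω.
Below node A the resistance is R2 + (R3‖R_L) = 113700 Ω, so V_A = 36.9 × 113700/114400 = 36.66 V.
Then V_B = V_A × (R3‖R_L)/(R2 + R3‖R_L) = 36.66 × 84590/113700 = 27.3 V.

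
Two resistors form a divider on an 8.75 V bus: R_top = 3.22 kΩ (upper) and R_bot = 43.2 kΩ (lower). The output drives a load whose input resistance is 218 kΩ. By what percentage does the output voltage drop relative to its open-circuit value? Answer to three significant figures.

The divider's output (Thévenin) resistance is R_top‖R_bot = 2.997 kΩ.
Fractional drop under load = R_th/(R_th + R_L) = 2.997 / (2.997 + 218) = 0.01356.
So the output falls by 1.36 %.

1.36 %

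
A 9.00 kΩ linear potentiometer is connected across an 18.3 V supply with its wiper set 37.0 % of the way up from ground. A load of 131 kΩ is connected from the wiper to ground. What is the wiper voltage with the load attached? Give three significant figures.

V ≈ 6.66 V

The wiper splits the pot into (1−α)R = 5.670 kΩ above and αR = 3.330 kΩ below.
Lower section ‖ load = 3.247 kΩ.
V_wiper = 18.3 × 3.247/(5.670 + 3.247) = 6.66 V.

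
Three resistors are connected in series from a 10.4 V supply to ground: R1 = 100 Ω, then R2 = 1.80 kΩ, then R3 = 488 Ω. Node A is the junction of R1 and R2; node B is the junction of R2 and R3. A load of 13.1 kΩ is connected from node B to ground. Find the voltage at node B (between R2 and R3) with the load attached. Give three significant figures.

V ≈ 2.06 V

At node B, R3 is in parallel with the load: R3‖R_L = 470.5 Ω.
Below node A the resistance is R2 + (R3‖R_L) = 2270 Ω, so V_A = 10.4 × 2270/2370 = 9.961 V.
Then V_B = V_A × (R3‖R_L)/(R2 + R3‖R_L) = 9.961 × 470.5/2270 = 2.06 V.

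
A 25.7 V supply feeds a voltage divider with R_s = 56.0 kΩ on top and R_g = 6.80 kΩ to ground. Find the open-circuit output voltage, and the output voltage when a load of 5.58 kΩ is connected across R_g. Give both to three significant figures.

Open-circuit: V = 25.7 × 6.80/(56.0 + 6.80) = 2.78 V.
With the load, R_g becomes R_g‖R_L = 3.065 kΩ, so V = 25.7 × 3.065/59.06 = 1.33 V.

Unloaded: 2.78 V; loaded: 1.33 V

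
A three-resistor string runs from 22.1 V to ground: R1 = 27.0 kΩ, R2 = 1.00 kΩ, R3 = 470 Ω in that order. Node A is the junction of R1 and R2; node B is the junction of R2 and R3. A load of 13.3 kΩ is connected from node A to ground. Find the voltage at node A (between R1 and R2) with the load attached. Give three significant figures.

V ≈ 1.03 V

Below node A the series string R2+R3 = 1470 Ω sits in parallel with the 13300 Ω load: 1324 Ω.
V_A = 22.1 × 1324/(27000 + 1324) = 1.03 V.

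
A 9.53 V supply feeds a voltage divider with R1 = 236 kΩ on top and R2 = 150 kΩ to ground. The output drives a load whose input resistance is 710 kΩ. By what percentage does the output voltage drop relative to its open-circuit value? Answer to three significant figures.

Unloaded V = 9.53 × 150/386.0 = 3.7034 V.
Loaded: R2‖R_L = 123.8 kΩ, giving V = 9.53 × 123.8/359.8 = 3.2797 V.
Drop = (3.7034 − 3.2797) / 3.7034 = 11.4 %.

11.4 %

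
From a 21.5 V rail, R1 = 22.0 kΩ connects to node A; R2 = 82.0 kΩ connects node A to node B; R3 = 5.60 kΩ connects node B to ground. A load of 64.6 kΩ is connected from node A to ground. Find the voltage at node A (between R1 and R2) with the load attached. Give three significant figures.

Below node A the series string R2+R3 = 87.60 kΩ sits in parallel with the 64.6 kΩ load: 37.18 kΩ.
V_A = 21.5 × 37.18/(22.0 + 37.18) = 13.5 V.

V ≈ 13.5 V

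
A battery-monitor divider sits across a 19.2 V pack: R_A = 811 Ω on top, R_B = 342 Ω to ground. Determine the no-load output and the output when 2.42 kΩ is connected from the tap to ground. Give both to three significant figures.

Open-circuit: V = 19.2 × 342/(811 + 342) = 5.70 V.
With the load, R_B becomes R_B‖R_L = 299.7 Ω, so V = 19.2 × 299.7/1111 = 5.18 V.

Unloaded: 5.70 V; loaded: 5.18 V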